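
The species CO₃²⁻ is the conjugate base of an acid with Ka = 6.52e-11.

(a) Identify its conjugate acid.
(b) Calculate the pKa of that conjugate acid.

(a) The conjugate acid is formed by adding one H⁺ to CO₃²⁻, giving HCO₃⁻. (b) pKa = -log(Ka) = -log(6.52e-11) = 10.19.

Conjugate acid: HCO₃⁻; pK_a = 10.19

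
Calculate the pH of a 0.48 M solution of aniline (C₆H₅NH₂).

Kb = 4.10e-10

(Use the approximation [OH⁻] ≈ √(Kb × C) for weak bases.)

[OH⁻] = √(Kb × C) = √(4.10e-10 × 0.48) = 1.4029e-05. pOH = 4.85, pH = 14 - pOH

pH = 9.15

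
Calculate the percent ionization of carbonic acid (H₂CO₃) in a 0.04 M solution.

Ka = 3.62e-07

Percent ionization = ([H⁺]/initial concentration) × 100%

Using Ka equilibrium: x² + Ka×x - Ka×C = 0. Solving: [H⁺] = 1.2015e-04. Percent = (1.2015e-04/0.04) × 100

Percent ionization = 0.3%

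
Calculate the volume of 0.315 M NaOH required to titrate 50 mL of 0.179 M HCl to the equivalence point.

At equivalence: moles acid = moles base. moles HCl = 0.179 × 50/1000 = 0.00895 mol. V_base = moles / 0.315 × 1000 = 28.4 mL.

V_{base} = 28.4 mL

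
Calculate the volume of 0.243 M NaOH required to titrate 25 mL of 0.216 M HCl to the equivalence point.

At equivalence: moles acid = moles base. moles HCl = 0.216 × 25/1000 = 0.0054 mol. V_base = moles / 0.243 × 1000 = 22.2 mL.

V_{base} = 22.2 mL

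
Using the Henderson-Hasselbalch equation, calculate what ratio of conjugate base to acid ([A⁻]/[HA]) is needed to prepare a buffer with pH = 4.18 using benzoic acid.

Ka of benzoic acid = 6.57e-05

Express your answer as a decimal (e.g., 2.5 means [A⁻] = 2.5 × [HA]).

pKa = -log(6.57e-05) = 4.1824. pH = pKa + log([A⁻]/[HA]), so log([A⁻]/[HA]) = pH − pKa = 4.18 − 4.1824 = -0.0024. [A⁻]/[HA] = 10^(-0.0024) = 0.994

[A⁻]/[HA] = 0.994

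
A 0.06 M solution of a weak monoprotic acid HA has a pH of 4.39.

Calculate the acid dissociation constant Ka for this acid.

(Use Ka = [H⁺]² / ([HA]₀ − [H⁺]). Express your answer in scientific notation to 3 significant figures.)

[H⁺] = 10^(−pH) = 10^(−4.39) = 4.074e-05 M. For HA ⇌ H⁺ + A⁻, Ka = [H⁺][A⁻]/[HA] = [H⁺]² / ([HA]₀ − [H⁺]) = (4.074e-05)² / (0.06 − 4.074e-05) = 2.77e-08.

K_a = 2.77e-08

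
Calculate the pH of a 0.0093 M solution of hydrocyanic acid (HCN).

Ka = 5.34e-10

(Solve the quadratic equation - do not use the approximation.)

x² + Ka×x - Ka×C = 0. Using quadratic formula: [H⁺] = 2.2282e-06

pH = 5.65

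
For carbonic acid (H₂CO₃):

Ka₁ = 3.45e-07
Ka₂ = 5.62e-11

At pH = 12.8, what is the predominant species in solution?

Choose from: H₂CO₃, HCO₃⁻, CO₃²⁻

pKa₁ = 6.46, pKa₂ = 10.25. For a polyprotic acid the predominant species crosses at each pKa: below pKa_n the protonated form dominates, above it the deprotonated form does. At pH = 12.8, the predominant species is CO₃²⁻.

CO₃²⁻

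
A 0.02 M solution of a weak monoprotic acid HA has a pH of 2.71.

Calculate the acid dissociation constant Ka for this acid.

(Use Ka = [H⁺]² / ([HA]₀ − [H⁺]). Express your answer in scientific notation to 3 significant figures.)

[H⁺] = 10^(−pH) = 10^(−2.71) = 1.950e-03 M. For HA ⇌ H⁺ + A⁻, Ka = [H⁺][A⁻]/[HA] = [H⁺]² / ([HA]₀ − [H⁺]) = (1.950e-03)² / (0.02 − 1.950e-03) = 2.11e-04.

K_a = 2.11e-04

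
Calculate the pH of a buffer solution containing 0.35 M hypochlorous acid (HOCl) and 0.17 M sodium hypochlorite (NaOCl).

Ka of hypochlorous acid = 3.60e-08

pKa = -log(3.60e-08) = 7.44. pH = pKa + log([A⁻]/[HA]) = 7.44 + log(0.17/0.35)

pH = 7.13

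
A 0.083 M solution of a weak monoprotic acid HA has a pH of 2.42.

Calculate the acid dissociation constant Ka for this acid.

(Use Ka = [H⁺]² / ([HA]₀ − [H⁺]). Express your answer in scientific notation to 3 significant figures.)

[H⁺] = 10^(−pH) = 10^(−2.42) = 3.802e-03 M. For HA ⇌ H⁺ + A⁻, Ka = [H⁺][A⁻]/[HA] = [H⁺]² / ([HA]₀ − [H⁺]) = (3.802e-03)² / (0.083 − 3.802e-03) = 1.83e-04.

K_a = 1.83e-04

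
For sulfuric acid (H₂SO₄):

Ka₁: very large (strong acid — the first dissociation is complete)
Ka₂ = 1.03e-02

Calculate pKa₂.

pKa₂ = -log(Ka₂) = -log(1.03e-02) = 1.99.

pK_{a2} = 1.99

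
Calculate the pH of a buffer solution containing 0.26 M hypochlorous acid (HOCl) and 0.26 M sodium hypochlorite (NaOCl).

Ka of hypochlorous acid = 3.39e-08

pKa = -log(3.39e-08) = 7.47. pH = pKa + log([A⁻]/[HA]) = 7.47 + log(0.26/0.26)

pH = 7.47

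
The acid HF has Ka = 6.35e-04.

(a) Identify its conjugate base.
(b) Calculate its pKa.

(a) The conjugate base is formed by removing one H⁺ from HF, giving F⁻. (b) pKa = -log(Ka) = -log(6.35e-04) = 3.20.

Conjugate base: F⁻; pK_a = 3.20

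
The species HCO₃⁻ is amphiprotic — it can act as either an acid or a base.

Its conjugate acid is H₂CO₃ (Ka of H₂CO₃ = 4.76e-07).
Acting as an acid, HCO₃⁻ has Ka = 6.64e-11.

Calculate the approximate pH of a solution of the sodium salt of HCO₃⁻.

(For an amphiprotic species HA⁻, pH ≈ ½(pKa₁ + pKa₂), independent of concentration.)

pKa₁ = -log(4.76e-07) = 6.32; pKa₂ = -log(6.64e-11) = 10.18. For an amphiprotic species, pH ≈ ½(pKa₁ + pKa₂) = ½(6.32 + 10.18) = 8.25.

pH = 8.25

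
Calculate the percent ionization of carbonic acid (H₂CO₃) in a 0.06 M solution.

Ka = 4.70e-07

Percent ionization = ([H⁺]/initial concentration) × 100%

Using Ka equilibrium: x² + Ka×x - Ka×C = 0. Solving: [H⁺] = 1.6769e-04. Percent = (1.6769e-04/0.06) × 100

Percent ionization = 0.279%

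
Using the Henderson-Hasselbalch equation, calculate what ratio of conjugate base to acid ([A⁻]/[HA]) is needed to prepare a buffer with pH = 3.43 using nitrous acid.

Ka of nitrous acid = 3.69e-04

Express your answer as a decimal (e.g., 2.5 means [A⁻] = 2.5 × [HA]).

pKa = -log(3.69e-04) = 3.4330. pH = pKa + log([A⁻]/[HA]), so log([A⁻]/[HA]) = pH − pKa = 3.43 − 3.4330 = -0.0030. [A⁻]/[HA] = 10^(-0.0030) = 0.993

[A⁻]/[HA] = 0.993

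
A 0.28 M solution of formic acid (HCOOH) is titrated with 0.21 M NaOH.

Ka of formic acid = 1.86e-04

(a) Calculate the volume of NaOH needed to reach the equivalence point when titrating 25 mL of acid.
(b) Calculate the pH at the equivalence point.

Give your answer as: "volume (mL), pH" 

moles acid = 0.28 × 25/1000 = 0.007 mol; V_base = moles/0.21 × 1000 = 33.3 mL. At equivalence only the conjugate base is present: [A⁻] = 0.007/0.058 = 1.2000e-01 M. Kb = Kw/Ka = 5.38e-11; [OH⁻] = √(Kb × [A⁻]) = 2.5400e-06; pOH = 5.60; pH = 14 - pOH = 8.40.

V = 33.3 mL, pH = 8.40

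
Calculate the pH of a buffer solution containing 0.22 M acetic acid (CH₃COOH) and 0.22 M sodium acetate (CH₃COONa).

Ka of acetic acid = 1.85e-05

pKa = -log(1.85e-05) = 4.73. pH = pKa + log([A⁻]/[HA]) = 4.73 + log(0.22/0.22)

pH = 4.73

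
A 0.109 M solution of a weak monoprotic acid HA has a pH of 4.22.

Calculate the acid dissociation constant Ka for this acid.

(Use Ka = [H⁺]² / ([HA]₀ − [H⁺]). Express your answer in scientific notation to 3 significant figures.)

[H⁺] = 10^(−pH) = 10^(−4.22) = 6.026e-05 M. For HA ⇌ H⁺ + A⁻, Ka = [H⁺][A⁻]/[HA] = [H⁺]² / ([HA]₀ − [H⁺]) = (6.026e-05)² / (0.109 − 6.026e-05) = 3.33e-08.

K_a = 3.33e-08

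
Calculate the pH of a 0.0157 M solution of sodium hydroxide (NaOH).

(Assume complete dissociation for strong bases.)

[OH⁻] = 0.0157 M for strong base. pOH = -log[OH⁻] = 1.80, pH = 14 - pOH

pH = 12.20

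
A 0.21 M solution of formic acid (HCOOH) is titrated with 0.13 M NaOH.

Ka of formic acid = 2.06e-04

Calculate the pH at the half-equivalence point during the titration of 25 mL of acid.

At half-equivalence [HA] = [A⁻], so Henderson-Hasselbalch gives pH = pKa = -log(2.06e-04) = 3.69.

pH = pKa = 3.69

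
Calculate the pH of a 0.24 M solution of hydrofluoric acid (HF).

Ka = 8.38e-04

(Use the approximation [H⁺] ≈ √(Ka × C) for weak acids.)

[H⁺] = √(Ka × C) = √(8.38e-04 × 0.24) = 1.4182e-02. pH = -log(1.4182e-02)

pH = 1.85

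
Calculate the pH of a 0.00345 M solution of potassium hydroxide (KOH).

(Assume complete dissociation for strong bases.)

[OH⁻] = 0.00345 M for strong base. pOH = -log[OH⁻] = 2.46, pH = 14 - pOH

pH = 11.54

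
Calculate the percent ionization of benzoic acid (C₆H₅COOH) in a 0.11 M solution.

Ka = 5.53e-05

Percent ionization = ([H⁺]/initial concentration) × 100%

Using Ka equilibrium: x² + Ka×x - Ka×C = 0. Solving: [H⁺] = 2.4389e-03. Percent = (2.4389e-03/0.11) × 100

Percent ionization = 2.22%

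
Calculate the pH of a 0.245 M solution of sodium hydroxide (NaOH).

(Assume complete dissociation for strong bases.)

[OH⁻] = 0.245 M for strong base. pOH = -log[OH⁻] = 0.61, pH = 14 - pOH

pH = 13.39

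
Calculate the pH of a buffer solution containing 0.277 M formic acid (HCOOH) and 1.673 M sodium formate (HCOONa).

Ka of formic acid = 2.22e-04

pKa = -log(2.22e-04) = 3.65. pH = pKa + log([A⁻]/[HA]) = 3.65 + log(1.673/0.277)

pH = 4.43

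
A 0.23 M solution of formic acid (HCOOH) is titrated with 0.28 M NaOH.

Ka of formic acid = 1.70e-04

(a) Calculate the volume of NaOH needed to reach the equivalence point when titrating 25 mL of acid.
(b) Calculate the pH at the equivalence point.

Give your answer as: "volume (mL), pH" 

moles acid = 0.23 × 25/1000 = 0.00575 mol; V_base = moles/0.28 × 1000 = 20.5 mL. At equivalence only the conjugate base is present: [A⁻] = 0.00575/0.046 = 1.2627e-01 M. Kb = Kw/Ka = 5.88e-11; [OH⁻] = √(Kb × [A⁻]) = 2.7254e-06; pOH = 5.56; pH = 14 - pOH = 8.44.

V = 20.5 mL, pH = 8.44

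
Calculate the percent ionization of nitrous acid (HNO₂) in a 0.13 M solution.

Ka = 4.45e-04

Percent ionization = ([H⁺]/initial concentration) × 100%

Using Ka equilibrium: x² + Ka×x - Ka×C = 0. Solving: [H⁺] = 7.3867e-03. Percent = (7.3867e-03/0.13) × 100

Percent ionization = 5.68%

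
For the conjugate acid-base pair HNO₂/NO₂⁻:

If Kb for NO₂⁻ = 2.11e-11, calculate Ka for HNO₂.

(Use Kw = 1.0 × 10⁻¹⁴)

For a conjugate pair Ka × Kb = Kw, so Ka = Kw/Kb = 1.0 × 10⁻¹⁴ / 2.11e-11 = 4.74e-04.

K_a = 4.74e-04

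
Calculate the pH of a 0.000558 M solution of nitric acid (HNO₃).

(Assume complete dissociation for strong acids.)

[H⁺] = 0.000558 M for strong acid. pH = -log[H⁺] = -log(0.000558)

pH = 3.25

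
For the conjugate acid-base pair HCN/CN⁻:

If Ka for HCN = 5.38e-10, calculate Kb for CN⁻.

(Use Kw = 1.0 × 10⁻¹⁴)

For a conjugate pair Ka × Kb = Kw, so Kb = Kw/Ka = 1.0 × 10⁻¹⁴ / 5.38e-10 = 1.86e-05.

K_b = 1.86e-05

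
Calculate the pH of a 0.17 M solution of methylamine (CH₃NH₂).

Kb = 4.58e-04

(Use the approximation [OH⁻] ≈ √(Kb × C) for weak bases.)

[OH⁻] = √(Kb × C) = √(4.58e-04 × 0.17) = 8.8238e-03. pOH = 2.05, pH = 14 - pOH

pH = 11.95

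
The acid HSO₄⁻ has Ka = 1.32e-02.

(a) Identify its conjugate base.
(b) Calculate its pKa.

(a) The conjugate base is formed by removing one H⁺ from HSO₄⁻, giving SO₄²⁻. (b) pKa = -log(Ka) = -log(1.32e-02) = 1.88.

Conjugate base: SO₄²⁻; pK_a = 1.88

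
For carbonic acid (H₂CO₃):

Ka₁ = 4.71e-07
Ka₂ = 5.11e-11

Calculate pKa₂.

pKa₂ = -log(Ka₂) = -log(5.11e-11) = 10.29.

pK_{a2} = 10.29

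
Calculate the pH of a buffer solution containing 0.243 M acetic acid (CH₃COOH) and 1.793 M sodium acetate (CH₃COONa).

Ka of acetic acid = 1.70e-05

pKa = -log(1.70e-05) = 4.77. pH = pKa + log([A⁻]/[HA]) = 4.77 + log(1.793/0.243)

pH = 5.64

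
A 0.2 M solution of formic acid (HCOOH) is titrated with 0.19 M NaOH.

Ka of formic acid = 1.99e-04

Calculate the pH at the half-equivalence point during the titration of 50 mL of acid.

At half-equivalence [HA] = [A⁻], so Henderson-Hasselbalch gives pH = pKa = -log(1.99e-04) = 3.70.

pH = pKa = 3.70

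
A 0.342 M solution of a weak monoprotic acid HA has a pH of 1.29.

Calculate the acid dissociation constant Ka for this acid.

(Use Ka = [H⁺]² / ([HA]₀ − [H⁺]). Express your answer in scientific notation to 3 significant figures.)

[H⁺] = 10^(−pH) = 10^(−1.29) = 5.129e-02 M. For HA ⇌ H⁺ + A⁻, Ka = [H⁺][A⁻]/[HA] = [H⁺]² / ([HA]₀ − [H⁺]) = (5.129e-02)² / (0.342 − 5.129e-02) = 9.05e-03.

K_a = 9.05e-03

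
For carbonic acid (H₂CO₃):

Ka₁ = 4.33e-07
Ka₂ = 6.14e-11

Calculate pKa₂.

pKa₂ = -log(Ka₂) = -log(6.14e-11) = 10.21.

pK_{a2} = 10.21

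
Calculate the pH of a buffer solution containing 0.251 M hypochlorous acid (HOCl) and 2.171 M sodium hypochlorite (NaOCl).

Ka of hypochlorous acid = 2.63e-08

pKa = -log(2.63e-08) = 7.58. pH = pKa + log([A⁻]/[HA]) = 7.58 + log(2.171/0.251)

pH = 8.52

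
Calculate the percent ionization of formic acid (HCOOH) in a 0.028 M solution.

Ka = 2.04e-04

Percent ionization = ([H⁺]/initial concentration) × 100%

Using Ka equilibrium: x² + Ka×x - Ka×C = 0. Solving: [H⁺] = 2.2902e-03. Percent = (2.2902e-03/0.028) × 100

Percent ionization = 8.18%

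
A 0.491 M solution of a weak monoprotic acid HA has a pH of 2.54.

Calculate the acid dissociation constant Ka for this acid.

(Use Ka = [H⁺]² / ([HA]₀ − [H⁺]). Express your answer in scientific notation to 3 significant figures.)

[H⁺] = 10^(−pH) = 10^(−2.54) = 2.884e-03 M. For HA ⇌ H⁺ + A⁻, Ka = [H⁺][A⁻]/[HA] = [H⁺]² / ([HA]₀ − [H⁺]) = (2.884e-03)² / (0.491 − 2.884e-03) = 1.70e-05.

K_a = 1.70e-05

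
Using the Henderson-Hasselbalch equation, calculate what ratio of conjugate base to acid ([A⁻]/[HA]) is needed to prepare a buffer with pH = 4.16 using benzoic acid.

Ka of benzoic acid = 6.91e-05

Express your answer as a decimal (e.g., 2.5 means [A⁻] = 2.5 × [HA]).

pKa = -log(6.91e-05) = 4.1605. pH = pKa + log([A⁻]/[HA]), so log([A⁻]/[HA]) = pH − pKa = 4.16 − 4.1605 = -0.0005. [A⁻]/[HA] = 10^(-0.0005) = 0.999

[A⁻]/[HA] = 0.999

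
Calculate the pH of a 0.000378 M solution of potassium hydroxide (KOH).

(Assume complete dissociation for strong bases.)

[OH⁻] = 0.000378 M for strong base. pOH = -log[OH⁻] = 3.42, pH = 14 - pOH

pH = 10.58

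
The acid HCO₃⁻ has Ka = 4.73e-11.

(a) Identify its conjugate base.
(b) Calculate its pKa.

(a) The conjugate base is formed by removing one H⁺ from HCO₃⁻, giving CO₃²⁻. (b) pKa = -log(Ka) = -log(4.73e-11) = 10.33.

Conjugate base: CO₃²⁻; pK_a = 10.33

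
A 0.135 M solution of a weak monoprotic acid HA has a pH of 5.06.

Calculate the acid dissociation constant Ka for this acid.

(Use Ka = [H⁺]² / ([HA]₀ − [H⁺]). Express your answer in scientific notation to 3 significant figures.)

[H⁺] = 10^(−pH) = 10^(−5.06) = 8.710e-06 M. For HA ⇌ H⁺ + A⁻, Ka = [H⁺][A⁻]/[HA] = [H⁺]² / ([HA]₀ − [H⁺]) = (8.710e-06)² / (0.135 − 8.710e-06) = 5.62e-10.

K_a = 5.62e-10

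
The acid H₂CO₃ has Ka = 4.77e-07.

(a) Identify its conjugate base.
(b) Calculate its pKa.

(a) The conjugate base is formed by removing one H⁺ from H₂CO₃, giving HCO₃⁻. (b) pKa = -log(Ka) = -log(4.77e-07) = 6.32.

Conjugate base: HCO₃⁻; pK_a = 6.32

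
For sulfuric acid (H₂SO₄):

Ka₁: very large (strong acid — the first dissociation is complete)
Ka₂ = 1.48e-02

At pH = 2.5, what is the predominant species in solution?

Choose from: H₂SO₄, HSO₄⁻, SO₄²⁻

The first dissociation is complete, so H₂SO₄ itself is never the predominant species in water; pKa₂ = -log(1.48e-02) = 1.83. For a polyprotic acid the predominant species crosses at each pKa: below pKa_n the protonated form dominates, above it the deprotonated form does. At pH = 2.5, the predominant species is SO₄²⁻.

SO₄²⁻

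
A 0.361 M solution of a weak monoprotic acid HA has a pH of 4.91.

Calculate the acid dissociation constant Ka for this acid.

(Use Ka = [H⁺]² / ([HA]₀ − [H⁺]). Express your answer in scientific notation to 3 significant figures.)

[H⁺] = 10^(−pH) = 10^(−4.91) = 1.230e-05 M. For HA ⇌ H⁺ + A⁻, Ka = [H⁺][A⁻]/[HA] = [H⁺]² / ([HA]₀ − [H⁺]) = (1.230e-05)² / (0.361 − 1.230e-05) = 4.19e-10.

K_a = 4.19e-10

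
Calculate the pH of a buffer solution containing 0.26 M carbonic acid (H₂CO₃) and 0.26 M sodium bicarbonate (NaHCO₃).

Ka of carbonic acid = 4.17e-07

pKa = -log(4.17e-07) = 6.38. pH = pKa + log([A⁻]/[HA]) = 6.38 + log(0.26/0.26)

pH = 6.38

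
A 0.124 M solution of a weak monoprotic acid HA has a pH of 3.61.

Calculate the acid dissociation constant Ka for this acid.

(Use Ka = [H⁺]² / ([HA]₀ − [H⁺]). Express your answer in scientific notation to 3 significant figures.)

[H⁺] = 10^(−pH) = 10^(−3.61) = 2.455e-04 M. For HA ⇌ H⁺ + A⁻, Ka = [H⁺][A⁻]/[HA] = [H⁺]² / ([HA]₀ − [H⁺]) = (2.455e-04)² / (0.124 − 2.455e-04) = 4.87e-07.

K_a = 4.87e-07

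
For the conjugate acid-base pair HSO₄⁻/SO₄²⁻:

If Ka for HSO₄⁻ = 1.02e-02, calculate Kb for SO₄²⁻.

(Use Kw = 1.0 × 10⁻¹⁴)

For a conjugate pair Ka × Kb = Kw, so Kb = Kw/Ka = 1.0 × 10⁻¹⁴ / 1.02e-02 = 9.80e-13.

K_b = 9.80e-13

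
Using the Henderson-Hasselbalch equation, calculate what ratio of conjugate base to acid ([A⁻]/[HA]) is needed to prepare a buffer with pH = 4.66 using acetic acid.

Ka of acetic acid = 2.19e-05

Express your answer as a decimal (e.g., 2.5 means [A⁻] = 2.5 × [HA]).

pKa = -log(2.19e-05) = 4.6596. pH = pKa + log([A⁻]/[HA]), so log([A⁻]/[HA]) = pH − pKa = 4.66 − 4.6596 = 0.0004. [A⁻]/[HA] = 10^(0.0004) = 1.00

[A⁻]/[HA] = 1.00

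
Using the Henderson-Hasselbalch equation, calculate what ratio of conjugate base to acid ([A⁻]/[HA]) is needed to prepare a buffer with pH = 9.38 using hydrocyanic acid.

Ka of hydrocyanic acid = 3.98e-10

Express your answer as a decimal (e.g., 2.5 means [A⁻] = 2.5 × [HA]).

pKa = -log(3.98e-10) = 9.4001. pH = pKa + log([A⁻]/[HA]), so log([A⁻]/[HA]) = pH − pKa = 9.38 − 9.4001 = -0.0201. [A⁻]/[HA] = 10^(-0.0201) = 0.955

[A⁻]/[HA] = 0.955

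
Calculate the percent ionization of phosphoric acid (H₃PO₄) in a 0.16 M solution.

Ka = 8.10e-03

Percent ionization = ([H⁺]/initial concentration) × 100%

Using Ka equilibrium: x² + Ka×x - Ka×C = 0. Solving: [H⁺] = 3.2177e-02. Percent = (3.2177e-02/0.16) × 100

Percent ionization = 20.1%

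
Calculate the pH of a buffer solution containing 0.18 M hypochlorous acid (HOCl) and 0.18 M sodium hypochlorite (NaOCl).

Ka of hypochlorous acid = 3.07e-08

pKa = -log(3.07e-08) = 7.51. pH = pKa + log([A⁻]/[HA]) = 7.51 + log(0.18/0.18)

pH = 7.51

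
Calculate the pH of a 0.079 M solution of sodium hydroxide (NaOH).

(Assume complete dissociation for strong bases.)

[OH⁻] = 0.079 M for strong base. pOH = -log[OH⁻] = 1.10, pH = 14 - pOH

pH = 12.90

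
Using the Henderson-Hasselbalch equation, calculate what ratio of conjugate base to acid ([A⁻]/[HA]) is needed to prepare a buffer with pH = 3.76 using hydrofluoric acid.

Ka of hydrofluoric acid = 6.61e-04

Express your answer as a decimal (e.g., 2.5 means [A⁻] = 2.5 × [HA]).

pKa = -log(6.61e-04) = 3.1798. pH = pKa + log([A⁻]/[HA]), so log([A⁻]/[HA]) = pH − pKa = 3.76 − 3.1798 = 0.5802. [A⁻]/[HA] = 10^(0.5802) = 3.80

[A⁻]/[HA] = 3.80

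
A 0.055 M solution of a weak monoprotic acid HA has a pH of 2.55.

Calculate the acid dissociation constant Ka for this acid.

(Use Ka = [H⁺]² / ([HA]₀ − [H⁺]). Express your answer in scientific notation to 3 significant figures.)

[H⁺] = 10^(−pH) = 10^(−2.55) = 2.818e-03 M. For HA ⇌ H⁺ + A⁻, Ka = [H⁺][A⁻]/[HA] = [H⁺]² / ([HA]₀ − [H⁺]) = (2.818e-03)² / (0.055 − 2.818e-03) = 1.52e-04.

K_a = 1.52e-04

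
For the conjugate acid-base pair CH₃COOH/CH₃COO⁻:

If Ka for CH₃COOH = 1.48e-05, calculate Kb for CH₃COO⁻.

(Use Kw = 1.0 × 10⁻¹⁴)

For a conjugate pair Ka × Kb = Kw, so Kb = Kw/Ka = 1.0 × 10⁻¹⁴ / 1.48e-05 = 6.76e-10.

K_b = 6.76e-10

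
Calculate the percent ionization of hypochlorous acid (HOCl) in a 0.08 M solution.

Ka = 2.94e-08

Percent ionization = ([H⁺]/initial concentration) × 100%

Using Ka equilibrium: x² + Ka×x - Ka×C = 0. Solving: [H⁺] = 4.8483e-05. Percent = (4.8483e-05/0.08) × 100

Percent ionization = 0.0606%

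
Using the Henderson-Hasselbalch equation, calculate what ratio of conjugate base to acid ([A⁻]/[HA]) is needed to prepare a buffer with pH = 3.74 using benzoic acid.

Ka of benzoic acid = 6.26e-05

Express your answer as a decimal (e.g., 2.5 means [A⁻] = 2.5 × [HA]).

pKa = -log(6.26e-05) = 4.2034. pH = pKa + log([A⁻]/[HA]), so log([A⁻]/[HA]) = pH − pKa = 3.74 − 4.2034 = -0.4634. [A⁻]/[HA] = 10^(-0.4634) = 0.344

[A⁻]/[HA] = 0.344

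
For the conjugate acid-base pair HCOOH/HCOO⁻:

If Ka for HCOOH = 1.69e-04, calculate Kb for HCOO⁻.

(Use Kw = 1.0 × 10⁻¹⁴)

For a conjugate pair Ka × Kb = Kw, so Kb = Kw/Ka = 1.0 × 10⁻¹⁴ / 1.69e-04 = 5.92e-11.

K_b = 5.92e-11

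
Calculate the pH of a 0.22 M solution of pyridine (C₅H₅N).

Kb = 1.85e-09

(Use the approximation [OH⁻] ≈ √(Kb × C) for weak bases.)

[OH⁻] = √(Kb × C) = √(1.85e-09 × 0.22) = 2.0174e-05. pOH = 4.70, pH = 14 - pOH

pH = 9.30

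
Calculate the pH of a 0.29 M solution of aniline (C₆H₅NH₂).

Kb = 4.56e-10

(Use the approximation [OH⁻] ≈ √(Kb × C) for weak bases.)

[OH⁻] = √(Kb × C) = √(4.56e-10 × 0.29) = 1.1500e-05. pOH = 4.94, pH = 14 - pOH

pH = 9.06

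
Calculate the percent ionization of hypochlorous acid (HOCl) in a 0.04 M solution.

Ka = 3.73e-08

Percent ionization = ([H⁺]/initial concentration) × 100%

Using Ka equilibrium: x² + Ka×x - Ka×C = 0. Solving: [H⁺] = 3.8608e-05. Percent = (3.8608e-05/0.04) × 100

Percent ionization = 0.0965%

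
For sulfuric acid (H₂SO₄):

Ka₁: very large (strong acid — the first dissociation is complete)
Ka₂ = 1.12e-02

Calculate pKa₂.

pKa₂ = -log(Ka₂) = -log(1.12e-02) = 1.95.

pK_{a2} = 1.95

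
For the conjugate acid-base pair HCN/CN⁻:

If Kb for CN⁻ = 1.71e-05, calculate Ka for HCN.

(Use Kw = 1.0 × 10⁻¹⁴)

For a conjugate pair Ka × Kb = Kw, so Ka = Kw/Kb = 1.0 × 10⁻¹⁴ / 1.71e-05 = 5.85e-10.

K_a = 5.85e-10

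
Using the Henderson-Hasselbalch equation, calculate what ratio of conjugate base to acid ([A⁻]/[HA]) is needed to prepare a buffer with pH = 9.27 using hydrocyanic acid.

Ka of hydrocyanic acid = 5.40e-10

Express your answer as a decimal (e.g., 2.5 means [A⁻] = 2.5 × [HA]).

pKa = -log(5.40e-10) = 9.2676. pH = pKa + log([A⁻]/[HA]), so log([A⁻]/[HA]) = pH − pKa = 9.27 − 9.2676 = 0.0024. [A⁻]/[HA] = 10^(0.0024) = 1.01

[A⁻]/[HA] = 1.01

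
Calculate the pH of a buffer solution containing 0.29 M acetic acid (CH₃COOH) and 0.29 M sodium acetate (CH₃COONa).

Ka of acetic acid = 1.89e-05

pKa = -log(1.89e-05) = 4.72. pH = pKa + log([A⁻]/[HA]) = 4.72 + log(0.29/0.29)

pH = 4.72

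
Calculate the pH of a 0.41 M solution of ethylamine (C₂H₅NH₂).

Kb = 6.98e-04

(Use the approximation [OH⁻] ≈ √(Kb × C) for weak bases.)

[OH⁻] = √(Kb × C) = √(6.98e-04 × 0.41) = 1.6917e-02. pOH = 1.77, pH = 14 - pOH

pH = 12.23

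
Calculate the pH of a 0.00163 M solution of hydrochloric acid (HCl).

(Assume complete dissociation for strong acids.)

[H⁺] = 0.00163 M for strong acid. pH = -log[H⁺] = -log(0.00163)

pH = 2.79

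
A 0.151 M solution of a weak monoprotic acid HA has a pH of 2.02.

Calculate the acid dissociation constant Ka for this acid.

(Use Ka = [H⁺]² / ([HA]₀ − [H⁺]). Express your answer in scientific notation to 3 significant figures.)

[H⁺] = 10^(−pH) = 10^(−2.02) = 9.550e-03 M. For HA ⇌ H⁺ + A⁻, Ka = [H⁺][A⁻]/[HA] = [H⁺]² / ([HA]₀ − [H⁺]) = (9.550e-03)² / (0.151 − 9.550e-03) = 6.45e-04.

K_a = 6.45e-04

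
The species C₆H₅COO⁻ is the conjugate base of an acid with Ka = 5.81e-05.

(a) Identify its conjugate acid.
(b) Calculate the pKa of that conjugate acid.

(a) The conjugate acid is formed by adding one H⁺ to C₆H₅COO⁻, giving C₆H₅COOH. (b) pKa = -log(Ka) = -log(5.81e-05) = 4.24.

Conjugate acid: C₆H₅COOH; pK_a = 4.24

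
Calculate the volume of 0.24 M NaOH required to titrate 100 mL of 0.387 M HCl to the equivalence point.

At equivalence: moles acid = moles base. moles HCl = 0.387 × 100/1000 = 0.0387 mol. V_base = moles / 0.24 × 1000 = 161.3 mL.

V_{base} = 161.3 mL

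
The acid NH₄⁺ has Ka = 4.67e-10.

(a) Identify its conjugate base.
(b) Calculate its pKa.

(a) The conjugate base is formed by removing one H⁺ from NH₄⁺, giving NH₃. (b) pKa = -log(Ka) = -log(4.67e-10) = 9.33.

Conjugate base: NH₃; pK_a = 9.33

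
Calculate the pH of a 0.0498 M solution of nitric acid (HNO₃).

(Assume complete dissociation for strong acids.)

[H⁺] = 0.0498 M for strong acid. pH = -log[H⁺] = -log(0.0498)

pH = 1.30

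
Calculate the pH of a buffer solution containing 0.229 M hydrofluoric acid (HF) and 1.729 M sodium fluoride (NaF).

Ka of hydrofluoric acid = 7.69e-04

pKa = -log(7.69e-04) = 3.11. pH = pKa + log([A⁻]/[HA]) = 3.11 + log(1.729/0.229)

pH = 3.99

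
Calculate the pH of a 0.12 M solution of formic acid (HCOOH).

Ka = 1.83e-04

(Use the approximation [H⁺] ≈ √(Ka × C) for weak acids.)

[H⁺] = √(Ka × C) = √(1.83e-04 × 0.12) = 4.6861e-03. pH = -log(4.6861e-03)

pH = 2.33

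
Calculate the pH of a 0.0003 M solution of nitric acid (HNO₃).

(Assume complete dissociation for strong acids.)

[H⁺] = 0.0003 M for strong acid. pH = -log[H⁺] = -log(0.0003)

pH = 3.52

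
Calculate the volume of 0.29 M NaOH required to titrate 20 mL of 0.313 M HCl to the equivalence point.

At equivalence: moles acid = moles base. moles HCl = 0.313 × 20/1000 = 0.00626 mol. V_base = moles / 0.29 × 1000 = 21.6 mL.

V_{base} = 21.6 mL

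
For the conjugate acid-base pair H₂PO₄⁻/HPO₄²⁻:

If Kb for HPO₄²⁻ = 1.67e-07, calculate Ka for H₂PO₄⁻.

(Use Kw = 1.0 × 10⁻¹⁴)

For a conjugate pair Ka × Kb = Kw, so Ka = Kw/Kb = 1.0 × 10⁻¹⁴ / 1.67e-07 = 5.99e-08.

K_a = 5.99e-08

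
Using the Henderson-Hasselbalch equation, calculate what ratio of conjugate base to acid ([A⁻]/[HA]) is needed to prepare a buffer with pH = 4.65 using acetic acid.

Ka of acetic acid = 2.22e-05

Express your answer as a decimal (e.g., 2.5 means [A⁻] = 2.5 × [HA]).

pKa = -log(2.22e-05) = 4.6536. pH = pKa + log([A⁻]/[HA]), so log([A⁻]/[HA]) = pH − pKa = 4.65 − 4.6536 = -0.0036. [A⁻]/[HA] = 10^(-0.0036) = 0.992

[A⁻]/[HA] = 0.992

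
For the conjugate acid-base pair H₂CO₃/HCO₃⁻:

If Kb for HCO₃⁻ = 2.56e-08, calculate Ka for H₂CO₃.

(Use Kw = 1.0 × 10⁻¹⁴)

For a conjugate pair Ka × Kb = Kw, so Ka = Kw/Kb = 1.0 × 10⁻¹⁴ / 2.56e-08 = 3.91e-07.

K_a = 3.91e-07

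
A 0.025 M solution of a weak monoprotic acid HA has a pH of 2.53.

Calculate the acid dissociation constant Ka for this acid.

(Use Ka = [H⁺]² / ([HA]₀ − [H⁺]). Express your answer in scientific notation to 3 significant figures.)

[H⁺] = 10^(−pH) = 10^(−2.53) = 2.951e-03 M. For HA ⇌ H⁺ + A⁻, Ka = [H⁺][A⁻]/[HA] = [H⁺]² / ([HA]₀ − [H⁺]) = (2.951e-03)² / (0.025 − 2.951e-03) = 3.95e-04.

K_a = 3.95e-04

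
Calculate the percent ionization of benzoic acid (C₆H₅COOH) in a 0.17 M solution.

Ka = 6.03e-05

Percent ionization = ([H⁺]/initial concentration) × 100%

Using Ka equilibrium: x² + Ka×x - Ka×C = 0. Solving: [H⁺] = 3.1717e-03. Percent = (3.1717e-03/0.17) × 100

Percent ionization = 1.87%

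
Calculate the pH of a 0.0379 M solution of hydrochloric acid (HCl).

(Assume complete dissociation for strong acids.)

[H⁺] = 0.0379 M for strong acid. pH = -log[H⁺] = -log(0.0379)

pH = 1.42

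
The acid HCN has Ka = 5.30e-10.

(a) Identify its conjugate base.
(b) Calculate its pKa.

(a) The conjugate base is formed by removing one H⁺ from HCN, giving CN⁻. (b) pKa = -log(Ka) = -log(5.30e-10) = 9.28.

Conjugate base: CN⁻; pK_a = 9.28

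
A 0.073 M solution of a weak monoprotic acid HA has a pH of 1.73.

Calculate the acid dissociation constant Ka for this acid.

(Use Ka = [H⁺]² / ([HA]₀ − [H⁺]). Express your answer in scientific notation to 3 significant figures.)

[H⁺] = 10^(−pH) = 10^(−1.73) = 1.862e-02 M. For HA ⇌ H⁺ + A⁻, Ka = [H⁺][A⁻]/[HA] = [H⁺]² / ([HA]₀ − [H⁺]) = (1.862e-02)² / (0.073 − 1.862e-02) = 6.38e-03.

K_a = 6.38e-03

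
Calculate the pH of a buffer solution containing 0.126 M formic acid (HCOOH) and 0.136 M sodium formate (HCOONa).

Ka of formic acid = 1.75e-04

pKa = -log(1.75e-04) = 3.76. pH = pKa + log([A⁻]/[HA]) = 3.76 + log(0.136/0.126)

pH = 3.79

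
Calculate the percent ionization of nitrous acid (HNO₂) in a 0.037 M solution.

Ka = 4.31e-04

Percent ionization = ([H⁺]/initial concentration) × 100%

Using Ka equilibrium: x² + Ka×x - Ka×C = 0. Solving: [H⁺] = 3.7837e-03. Percent = (3.7837e-03/0.037) × 100

Percent ionization = 10.2%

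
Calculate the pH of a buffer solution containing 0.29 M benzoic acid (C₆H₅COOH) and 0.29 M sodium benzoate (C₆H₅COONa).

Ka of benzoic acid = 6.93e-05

pKa = -log(6.93e-05) = 4.16. pH = pKa + log([A⁻]/[HA]) = 4.16 + log(0.29/0.29)

pH = 4.16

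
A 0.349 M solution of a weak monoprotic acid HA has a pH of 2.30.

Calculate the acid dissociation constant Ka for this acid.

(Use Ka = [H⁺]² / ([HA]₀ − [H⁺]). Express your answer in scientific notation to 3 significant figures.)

[H⁺] = 10^(−pH) = 10^(−2.30) = 5.012e-03 M. For HA ⇌ H⁺ + A⁻, Ka = [H⁺][A⁻]/[HA] = [H⁺]² / ([HA]₀ − [H⁺]) = (5.012e-03)² / (0.349 − 5.012e-03) = 7.30e-05.

K_a = 7.30e-05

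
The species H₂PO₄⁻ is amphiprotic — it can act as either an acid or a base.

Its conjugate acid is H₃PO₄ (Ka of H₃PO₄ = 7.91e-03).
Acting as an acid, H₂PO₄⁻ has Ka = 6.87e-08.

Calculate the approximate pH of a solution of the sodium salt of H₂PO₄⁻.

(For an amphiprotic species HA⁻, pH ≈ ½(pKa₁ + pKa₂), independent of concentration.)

pKa₁ = -log(7.91e-03) = 2.10; pKa₂ = -log(6.87e-08) = 7.16. For an amphiprotic species, pH ≈ ½(pKa₁ + pKa₂) = ½(2.10 + 7.16) = 4.63.

pH = 4.63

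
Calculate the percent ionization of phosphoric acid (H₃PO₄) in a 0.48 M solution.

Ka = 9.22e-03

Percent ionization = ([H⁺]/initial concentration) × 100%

Using Ka equilibrium: x² + Ka×x - Ka×C = 0. Solving: [H⁺] = 6.2075e-02. Percent = (6.2075e-02/0.48) × 100

Percent ionization = 12.9%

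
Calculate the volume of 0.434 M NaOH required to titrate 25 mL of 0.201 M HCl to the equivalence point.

At equivalence: moles acid = moles base. moles HCl = 0.201 × 25/1000 = 0.005025 mol. V_base = moles / 0.434 × 1000 = 11.6 mL.

V_{base} = 11.6 mL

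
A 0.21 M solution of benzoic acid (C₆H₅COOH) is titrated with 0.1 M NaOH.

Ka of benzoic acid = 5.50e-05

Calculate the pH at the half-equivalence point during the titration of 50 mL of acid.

At half-equivalence [HA] = [A⁻], so Henderson-Hasselbalch gives pH = pKa = -log(5.50e-05) = 4.26.

pH = pKa = 4.26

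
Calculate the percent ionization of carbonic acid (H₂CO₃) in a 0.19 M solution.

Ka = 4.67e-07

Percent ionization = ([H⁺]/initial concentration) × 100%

Using Ka equilibrium: x² + Ka×x - Ka×C = 0. Solving: [H⁺] = 2.9764e-04. Percent = (2.9764e-04/0.19) × 100

Percent ionization = 0.157%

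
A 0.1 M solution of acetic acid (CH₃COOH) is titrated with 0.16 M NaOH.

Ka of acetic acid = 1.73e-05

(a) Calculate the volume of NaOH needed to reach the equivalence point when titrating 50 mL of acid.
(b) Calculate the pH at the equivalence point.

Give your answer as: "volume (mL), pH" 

moles acid = 0.1 × 50/1000 = 0.005 mol; V_base = moles/0.16 × 1000 = 31.2 mL. At equivalence only the conjugate base is present: [A⁻] = 0.005/0.081 = 6.1538e-02 M. Kb = Kw/Ka = 5.78e-10; [OH⁻] = √(Kb × [A⁻]) = 5.9642e-06; pOH = 5.22; pH = 14 - pOH = 8.78.

V = 31.2 mL, pH = 8.78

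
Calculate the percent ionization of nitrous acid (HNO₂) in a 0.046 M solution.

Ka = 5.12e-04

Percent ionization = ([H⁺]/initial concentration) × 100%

Using Ka equilibrium: x² + Ka×x - Ka×C = 0. Solving: [H⁺] = 4.6038e-03. Percent = (4.6038e-03/0.046) × 100

Percent ionization = 10%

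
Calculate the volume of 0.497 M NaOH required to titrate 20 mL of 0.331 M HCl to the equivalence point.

At equivalence: moles acid = moles base. moles HCl = 0.331 × 20/1000 = 0.00662 mol. V_base = moles / 0.497 × 1000 = 13.3 mL.

V_{base} = 13.3 mL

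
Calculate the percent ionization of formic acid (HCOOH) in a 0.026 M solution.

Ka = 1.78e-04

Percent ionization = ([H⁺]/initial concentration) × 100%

Using Ka equilibrium: x² + Ka×x - Ka×C = 0. Solving: [H⁺] = 2.0641e-03. Percent = (2.0641e-03/0.026) × 100

Percent ionization = 7.94%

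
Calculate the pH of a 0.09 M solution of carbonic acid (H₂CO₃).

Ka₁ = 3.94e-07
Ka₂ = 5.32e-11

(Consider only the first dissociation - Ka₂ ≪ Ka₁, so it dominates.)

First dissociation dominates. From Ka₁ = [H⁺][HA⁻]/[H₂A], x² + Ka₁·x − Ka₁·C = 0 with C = 0.09 M and Ka₁ = 3.94e-07. Solving: [H⁺] = (−Ka₁ + √(Ka₁² + 4·Ka₁·C)) / 2 = 1.8811e-04 M. pH = -log(1.8811e-04) = 3.73.

pH = 3.73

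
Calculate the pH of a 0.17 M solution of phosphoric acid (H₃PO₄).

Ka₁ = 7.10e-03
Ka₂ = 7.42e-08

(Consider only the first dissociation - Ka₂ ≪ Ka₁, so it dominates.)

First dissociation dominates. From Ka₁ = [H⁺][HA⁻]/[H₂A], x² + Ka₁·x − Ka₁·C = 0 with C = 0.17 M and Ka₁ = 7.10e-03. Solving: [H⁺] = (−Ka₁ + √(Ka₁² + 4·Ka₁·C)) / 2 = 3.1373e-02 M. pH = -log(3.1373e-02) = 1.50.

pH = 1.50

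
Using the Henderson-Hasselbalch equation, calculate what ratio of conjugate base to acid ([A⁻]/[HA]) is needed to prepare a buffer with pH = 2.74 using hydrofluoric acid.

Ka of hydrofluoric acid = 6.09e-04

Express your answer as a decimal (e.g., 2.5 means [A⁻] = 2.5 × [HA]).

pKa = -log(6.09e-04) = 3.2154. pH = pKa + log([A⁻]/[HA]), so log([A⁻]/[HA]) = pH − pKa = 2.74 − 3.2154 = -0.4754. [A⁻]/[HA] = 10^(-0.4754) = 0.335

[A⁻]/[HA] = 0.335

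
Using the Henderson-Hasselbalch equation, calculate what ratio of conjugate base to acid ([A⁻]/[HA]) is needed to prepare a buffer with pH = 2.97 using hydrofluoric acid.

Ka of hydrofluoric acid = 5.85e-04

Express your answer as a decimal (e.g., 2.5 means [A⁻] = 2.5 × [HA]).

pKa = -log(5.85e-04) = 3.2328. pH = pKa + log([A⁻]/[HA]), so log([A⁻]/[HA]) = pH − pKa = 2.97 − 3.2328 = -0.2628. [A⁻]/[HA] = 10^(-0.2628) = 0.546

[A⁻]/[HA] = 0.546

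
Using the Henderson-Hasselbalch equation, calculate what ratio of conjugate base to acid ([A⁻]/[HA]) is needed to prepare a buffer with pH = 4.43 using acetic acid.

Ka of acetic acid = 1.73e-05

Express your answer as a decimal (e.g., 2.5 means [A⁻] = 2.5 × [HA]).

pKa = -log(1.73e-05) = 4.7620. pH = pKa + log([A⁻]/[HA]), so log([A⁻]/[HA]) = pH − pKa = 4.43 − 4.7620 = -0.3320. [A⁻]/[HA] = 10^(-0.3320) = 0.466

[A⁻]/[HA] = 0.466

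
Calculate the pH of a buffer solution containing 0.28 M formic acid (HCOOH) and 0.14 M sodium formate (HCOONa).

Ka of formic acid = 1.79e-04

pKa = -log(1.79e-04) = 3.75. pH = pKa + log([A⁻]/[HA]) = 3.75 + log(0.14/0.28)

pH = 3.45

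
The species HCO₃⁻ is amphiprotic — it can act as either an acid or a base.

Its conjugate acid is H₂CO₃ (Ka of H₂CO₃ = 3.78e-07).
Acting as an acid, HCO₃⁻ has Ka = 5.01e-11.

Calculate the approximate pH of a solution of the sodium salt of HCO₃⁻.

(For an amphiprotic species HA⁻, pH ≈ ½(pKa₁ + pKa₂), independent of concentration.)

pKa₁ = -log(3.78e-07) = 6.42; pKa₂ = -log(5.01e-11) = 10.30. For an amphiprotic species, pH ≈ ½(pKa₁ + pKa₂) = ½(6.42 + 10.30) = 8.36.

pH = 8.36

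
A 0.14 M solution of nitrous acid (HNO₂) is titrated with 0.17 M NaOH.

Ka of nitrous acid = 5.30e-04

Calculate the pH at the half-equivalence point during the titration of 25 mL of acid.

At half-equivalence [HA] = [A⁻], so Henderson-Hasselbalch gives pH = pKa = -log(5.30e-04) = 3.28.

pH = pKa = 3.28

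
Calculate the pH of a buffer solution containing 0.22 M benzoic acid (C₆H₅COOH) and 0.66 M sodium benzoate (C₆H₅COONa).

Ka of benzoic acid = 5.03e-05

pKa = -log(5.03e-05) = 4.30. pH = pKa + log([A⁻]/[HA]) = 4.30 + log(0.66/0.22)

pH = 4.78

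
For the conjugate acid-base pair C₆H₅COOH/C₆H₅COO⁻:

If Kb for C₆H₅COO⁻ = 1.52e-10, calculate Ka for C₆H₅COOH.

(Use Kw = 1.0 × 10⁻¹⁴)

For a conjugate pair Ka × Kb = Kw, so Ka = Kw/Kb = 1.0 × 10⁻¹⁴ / 1.52e-10 = 6.58e-05.

K_a = 6.58e-05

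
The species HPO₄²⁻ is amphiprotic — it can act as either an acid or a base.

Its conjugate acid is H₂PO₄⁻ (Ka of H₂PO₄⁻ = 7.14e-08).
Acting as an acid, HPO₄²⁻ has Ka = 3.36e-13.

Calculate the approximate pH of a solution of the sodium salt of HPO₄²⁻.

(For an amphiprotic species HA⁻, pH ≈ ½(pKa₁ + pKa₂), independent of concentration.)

pKa₁ = -log(7.14e-08) = 7.15; pKa₂ = -log(3.36e-13) = 12.47. For an amphiprotic species, pH ≈ ½(pKa₁ + pKa₂) = ½(7.15 + 12.47) = 9.81.

pH = 9.81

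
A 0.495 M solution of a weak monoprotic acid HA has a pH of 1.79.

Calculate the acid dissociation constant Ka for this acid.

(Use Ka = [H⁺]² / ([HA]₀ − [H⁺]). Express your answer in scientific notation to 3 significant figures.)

[H⁺] = 10^(−pH) = 10^(−1.79) = 1.622e-02 M. For HA ⇌ H⁺ + A⁻, Ka = [H⁺][A⁻]/[HA] = [H⁺]² / ([HA]₀ − [H⁺]) = (1.622e-02)² / (0.495 − 1.622e-02) = 5.49e-04.

K_a = 5.49e-04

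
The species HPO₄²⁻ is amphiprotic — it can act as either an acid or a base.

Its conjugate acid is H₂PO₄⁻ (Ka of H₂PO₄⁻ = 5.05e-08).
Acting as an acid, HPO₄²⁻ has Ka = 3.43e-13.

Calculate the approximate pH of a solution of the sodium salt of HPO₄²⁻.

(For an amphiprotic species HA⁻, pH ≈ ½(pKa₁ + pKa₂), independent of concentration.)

pKa₁ = -log(5.05e-08) = 7.30; pKa₂ = -log(3.43e-13) = 12.46. For an amphiprotic species, pH ≈ ½(pKa₁ + pKa₂) = ½(7.30 + 12.46) = 9.88.

pH = 9.88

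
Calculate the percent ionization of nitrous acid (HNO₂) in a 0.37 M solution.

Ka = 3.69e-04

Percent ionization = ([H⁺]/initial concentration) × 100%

Using Ka equilibrium: x² + Ka×x - Ka×C = 0. Solving: [H⁺] = 1.1502e-02. Percent = (1.1502e-02/0.37) × 100

Percent ionization = 3.11%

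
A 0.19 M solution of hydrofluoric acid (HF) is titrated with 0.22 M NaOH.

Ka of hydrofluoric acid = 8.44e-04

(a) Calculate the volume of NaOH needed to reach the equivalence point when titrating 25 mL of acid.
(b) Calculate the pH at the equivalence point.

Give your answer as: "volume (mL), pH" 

moles acid = 0.19 × 25/1000 = 0.00475 mol; V_base = moles/0.22 × 1000 = 21.6 mL. At equivalence only the conjugate base is present: [A⁻] = 0.00475/0.047 = 1.0195e-01 M. Kb = Kw/Ka = 1.18e-11; [OH⁻] = √(Kb × [A⁻]) = 1.0991e-06; pOH = 5.96; pH = 14 - pOH = 8.04.

V = 21.6 mL, pH = 8.04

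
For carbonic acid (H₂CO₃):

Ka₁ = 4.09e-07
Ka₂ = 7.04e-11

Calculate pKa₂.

pKa₂ = -log(Ka₂) = -log(7.04e-11) = 10.15.

pK_{a2} = 10.15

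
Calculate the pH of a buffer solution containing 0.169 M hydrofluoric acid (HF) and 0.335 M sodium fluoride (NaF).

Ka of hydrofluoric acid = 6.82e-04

pKa = -log(6.82e-04) = 3.17. pH = pKa + log([A⁻]/[HA]) = 3.17 + log(0.335/0.169)

pH = 3.46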